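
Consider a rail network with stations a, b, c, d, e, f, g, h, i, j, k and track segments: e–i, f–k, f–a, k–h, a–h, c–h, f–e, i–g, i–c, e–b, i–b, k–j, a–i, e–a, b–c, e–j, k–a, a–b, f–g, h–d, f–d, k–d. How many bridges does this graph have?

The edges on the cycle f-k-j-e-f are not bridges since each lies on that cycle.
Every edge lies on some cycle, so there are no bridges.

0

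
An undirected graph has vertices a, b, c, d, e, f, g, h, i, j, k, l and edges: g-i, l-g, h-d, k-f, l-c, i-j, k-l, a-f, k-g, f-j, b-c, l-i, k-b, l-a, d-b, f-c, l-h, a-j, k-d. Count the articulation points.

0

Removing h, for instance, still leaves 2 components. No single vertex removal increases the component count — the graph has no articulation points.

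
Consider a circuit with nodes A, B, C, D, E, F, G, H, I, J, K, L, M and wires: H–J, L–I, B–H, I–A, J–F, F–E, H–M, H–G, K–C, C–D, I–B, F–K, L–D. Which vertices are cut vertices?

F, H, I

Removing F increases the component count from 1 to 2, so F is a cut vertex.
Removing H increases the component count from 1 to 3, so H is a cut vertex.
Removing I increases the component count from 1 to 2, so I is a cut vertex.
By contrast removing G leaves 1 component; it is not a cut vertex. No other vertex is a cut vertex either.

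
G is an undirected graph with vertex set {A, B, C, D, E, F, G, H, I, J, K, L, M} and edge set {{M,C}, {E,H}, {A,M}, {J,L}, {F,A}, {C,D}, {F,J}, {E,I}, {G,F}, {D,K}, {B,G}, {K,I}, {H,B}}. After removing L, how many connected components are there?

1

With L gone, the remaining components are: {A, B, C, D, E, F, G, H, I, J, K, M}.
That is 1 component.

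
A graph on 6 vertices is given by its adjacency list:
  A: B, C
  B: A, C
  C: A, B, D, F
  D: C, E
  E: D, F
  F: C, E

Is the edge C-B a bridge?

No

After removing C-B, the path C-A-B still connects them, so the edge is not a bridge.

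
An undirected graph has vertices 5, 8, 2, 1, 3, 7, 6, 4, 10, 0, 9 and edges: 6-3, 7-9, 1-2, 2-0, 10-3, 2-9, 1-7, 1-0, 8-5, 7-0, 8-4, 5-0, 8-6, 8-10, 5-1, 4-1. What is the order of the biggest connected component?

11

Starting from 0 we can reach 0, 1, 2, 3, 4, 5, 6, 7, 8, 9, 10. That is one component of size 11.
The largest has 11 vertices.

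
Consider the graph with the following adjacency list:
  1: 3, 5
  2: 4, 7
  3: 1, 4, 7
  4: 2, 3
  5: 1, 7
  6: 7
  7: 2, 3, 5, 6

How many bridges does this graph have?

The edges on the cycle 7-3-4-2-7 are not bridges since each lies on that cycle.
But removing 6-7 disconnects 6 from 7 — this is a bridge.

1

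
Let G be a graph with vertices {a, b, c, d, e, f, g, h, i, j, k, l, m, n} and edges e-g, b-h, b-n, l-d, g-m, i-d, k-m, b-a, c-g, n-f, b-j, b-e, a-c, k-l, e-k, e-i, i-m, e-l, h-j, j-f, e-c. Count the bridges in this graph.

0

The edges on the cycle e-i-d-l-e are not bridges since each lies on that cycle.
Every edge lies on some cycle, so there are no bridges.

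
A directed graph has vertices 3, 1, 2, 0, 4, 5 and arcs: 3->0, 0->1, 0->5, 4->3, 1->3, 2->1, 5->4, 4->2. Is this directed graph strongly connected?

Yes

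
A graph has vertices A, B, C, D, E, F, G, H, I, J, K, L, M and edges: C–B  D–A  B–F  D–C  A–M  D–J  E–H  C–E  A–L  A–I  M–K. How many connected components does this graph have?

G is isolated — a component by itself.
Starting from A we can reach A, B, C, D, E, F, H, I, J, K, L, M. That is one component of size 12.
Total: 2 components.

2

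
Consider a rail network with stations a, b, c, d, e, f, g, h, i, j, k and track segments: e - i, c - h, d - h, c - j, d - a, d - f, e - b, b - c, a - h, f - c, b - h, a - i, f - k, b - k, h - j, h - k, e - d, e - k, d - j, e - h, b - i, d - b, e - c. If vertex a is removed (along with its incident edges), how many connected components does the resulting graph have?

2

With a gone, the remaining components are: {g}; {b, c, d, e, f, h, i, j, k}.
That is 2 components.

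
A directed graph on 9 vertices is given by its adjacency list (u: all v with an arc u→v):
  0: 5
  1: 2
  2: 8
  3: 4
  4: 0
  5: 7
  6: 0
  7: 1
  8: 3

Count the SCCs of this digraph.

{0, 1, 2, 3, 4, 5, 7, 8} are all mutually reachable — one SCC of size 8.
{6} is an SCC by itself.
That gives 2 strongly connected components.

2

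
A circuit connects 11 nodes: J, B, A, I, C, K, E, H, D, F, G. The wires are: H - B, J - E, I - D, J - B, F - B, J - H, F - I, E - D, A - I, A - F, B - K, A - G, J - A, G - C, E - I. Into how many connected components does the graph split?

1

Starting from A we can reach A, B, C, D, E, F, G, H, I, J, K. That is one component of size 11.
Total: 1 component.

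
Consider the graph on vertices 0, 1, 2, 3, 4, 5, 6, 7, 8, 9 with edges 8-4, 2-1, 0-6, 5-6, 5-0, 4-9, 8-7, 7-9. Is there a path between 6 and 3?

No

The component containing 6 is {0, 5, 6}, and 3 is not in it.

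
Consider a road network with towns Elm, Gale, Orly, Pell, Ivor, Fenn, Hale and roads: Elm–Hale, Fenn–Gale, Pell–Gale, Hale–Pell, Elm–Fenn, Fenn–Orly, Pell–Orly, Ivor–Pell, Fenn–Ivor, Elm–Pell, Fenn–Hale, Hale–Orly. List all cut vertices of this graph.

none

Removing Gale, for instance, still leaves 1 component. No single vertex removal increases the component count — the graph has no articulation points.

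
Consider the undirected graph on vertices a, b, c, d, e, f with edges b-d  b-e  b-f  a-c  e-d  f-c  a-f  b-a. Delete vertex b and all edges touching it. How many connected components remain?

2

With b gone, the remaining components are: {d, e}; {a, c, f}.
That is 2 components.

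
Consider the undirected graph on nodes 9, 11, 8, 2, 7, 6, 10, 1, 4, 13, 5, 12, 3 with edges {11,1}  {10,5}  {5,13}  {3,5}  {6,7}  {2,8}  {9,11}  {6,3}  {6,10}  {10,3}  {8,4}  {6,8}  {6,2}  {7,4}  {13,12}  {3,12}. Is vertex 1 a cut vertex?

No

Deleting 1 leaves 2 components (was 2), so 1 is not a cut vertex.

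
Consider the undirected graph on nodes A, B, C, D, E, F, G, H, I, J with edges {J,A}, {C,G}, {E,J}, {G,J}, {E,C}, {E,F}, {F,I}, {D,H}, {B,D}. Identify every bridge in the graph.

A-J, B-D, D-H, E-F, F-I

The edges on the cycle E-C-G-J-E are not bridges since each lies on that cycle.
But removing F - I disconnects F from I; removing D - H disconnects D from H; removing E - F disconnects E from F; removing D - B disconnects D from B — these are bridges.
In total 5 edges are bridges.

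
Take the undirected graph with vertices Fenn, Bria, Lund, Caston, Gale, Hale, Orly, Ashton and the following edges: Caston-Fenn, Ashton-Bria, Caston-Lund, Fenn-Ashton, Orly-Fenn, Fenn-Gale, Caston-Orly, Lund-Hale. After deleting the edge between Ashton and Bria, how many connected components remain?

Before removal there is 1 component.
Ashton-Bria is a bridge — removing it separates Ashton's side from Bria's side.
After removal: 2 components.

2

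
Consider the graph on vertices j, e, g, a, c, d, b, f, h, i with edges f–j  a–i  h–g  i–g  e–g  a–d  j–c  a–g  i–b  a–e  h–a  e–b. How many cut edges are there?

3

The edges on the cycle a-e-b-i-a are not bridges since each lies on that cycle.
But removing j–c disconnects j from c; removing d–a disconnects d from a; removing j–f disconnects j from f — these are bridges.
That makes 3 bridges.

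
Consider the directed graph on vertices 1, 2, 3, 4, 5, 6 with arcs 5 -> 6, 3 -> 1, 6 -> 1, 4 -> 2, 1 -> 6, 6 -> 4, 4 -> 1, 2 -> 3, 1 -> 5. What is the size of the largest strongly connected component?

6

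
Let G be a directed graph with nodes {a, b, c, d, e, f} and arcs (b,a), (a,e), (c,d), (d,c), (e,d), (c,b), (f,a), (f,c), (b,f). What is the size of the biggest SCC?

{a, b, c, d, e, f} are all mutually reachable — one SCC of size 6.
The largest has 6 vertices.

6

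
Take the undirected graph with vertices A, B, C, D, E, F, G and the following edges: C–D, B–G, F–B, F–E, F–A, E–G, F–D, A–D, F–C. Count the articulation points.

1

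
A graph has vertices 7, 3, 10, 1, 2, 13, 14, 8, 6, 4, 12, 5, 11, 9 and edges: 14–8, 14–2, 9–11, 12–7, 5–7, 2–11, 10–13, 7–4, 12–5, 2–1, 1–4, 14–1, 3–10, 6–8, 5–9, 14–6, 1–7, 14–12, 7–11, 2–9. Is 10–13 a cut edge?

Yes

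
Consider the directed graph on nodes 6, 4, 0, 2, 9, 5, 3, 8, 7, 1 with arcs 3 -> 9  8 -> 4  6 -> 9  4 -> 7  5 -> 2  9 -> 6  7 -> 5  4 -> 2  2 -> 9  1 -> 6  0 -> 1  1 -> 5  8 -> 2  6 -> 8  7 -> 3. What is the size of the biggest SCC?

8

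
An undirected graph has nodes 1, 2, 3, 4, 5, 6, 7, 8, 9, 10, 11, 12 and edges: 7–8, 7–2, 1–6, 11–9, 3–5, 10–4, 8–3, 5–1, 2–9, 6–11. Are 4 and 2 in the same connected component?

No

The component containing 4 is {4, 10}, and 2 is not in it.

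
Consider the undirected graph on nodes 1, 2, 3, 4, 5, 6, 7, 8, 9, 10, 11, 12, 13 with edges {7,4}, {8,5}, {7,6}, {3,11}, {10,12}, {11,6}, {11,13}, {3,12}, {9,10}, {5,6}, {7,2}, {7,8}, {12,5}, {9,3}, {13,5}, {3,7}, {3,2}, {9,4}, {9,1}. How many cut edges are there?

1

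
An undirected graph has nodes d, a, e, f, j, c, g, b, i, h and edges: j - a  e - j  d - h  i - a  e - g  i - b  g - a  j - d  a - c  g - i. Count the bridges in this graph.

The edges on the cycle e-j-a-g-e are not bridges since each lies on that cycle.
But removing j - d disconnects j from d; removing i - b disconnects i from b; removing a - c disconnects a from c; removing h - d disconnects h from d — these are bridges.
That makes 4 bridges.

4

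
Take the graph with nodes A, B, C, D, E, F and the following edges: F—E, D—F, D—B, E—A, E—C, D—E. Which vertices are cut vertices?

D, E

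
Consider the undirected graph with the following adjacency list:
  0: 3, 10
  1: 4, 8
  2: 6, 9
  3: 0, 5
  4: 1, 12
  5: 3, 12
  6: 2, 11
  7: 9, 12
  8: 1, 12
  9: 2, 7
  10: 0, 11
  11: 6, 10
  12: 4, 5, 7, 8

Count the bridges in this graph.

0

The edges on the cycle 12-7-9-2-6-11-10-0-3-5-12 are not bridges since each lies on that cycle.
Every edge lies on some cycle, so there are no bridges.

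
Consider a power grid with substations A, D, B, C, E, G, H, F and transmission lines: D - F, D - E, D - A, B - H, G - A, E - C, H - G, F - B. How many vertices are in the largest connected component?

8

Starting from A we can reach A, B, C, D, E, F, G, H. That is one component of size 8.
The largest has 8 vertices.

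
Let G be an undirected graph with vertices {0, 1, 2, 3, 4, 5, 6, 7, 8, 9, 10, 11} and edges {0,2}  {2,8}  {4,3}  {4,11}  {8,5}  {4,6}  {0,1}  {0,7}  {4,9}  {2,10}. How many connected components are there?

Starting from 3 we can reach 3, 4, 6, 9, 11. That is one component of size 5.
Starting from 0 we can reach 0, 1, 2, 5, 7, 8, 10. That is one component of size 7.
Total: 2 components.

2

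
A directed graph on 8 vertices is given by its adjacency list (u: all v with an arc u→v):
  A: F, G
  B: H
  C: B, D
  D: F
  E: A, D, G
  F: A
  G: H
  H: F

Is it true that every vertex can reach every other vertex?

There is no directed path from G to D, so the graph is not strongly connected.

No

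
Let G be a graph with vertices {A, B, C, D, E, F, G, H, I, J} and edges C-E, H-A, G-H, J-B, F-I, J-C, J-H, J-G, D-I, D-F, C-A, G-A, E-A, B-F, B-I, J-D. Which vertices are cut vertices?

Removing J increases the component count from 1 to 2, so J is a cut vertex.
By contrast removing G leaves 1 component; it is not a cut vertex. No other vertex is a cut vertex either.

J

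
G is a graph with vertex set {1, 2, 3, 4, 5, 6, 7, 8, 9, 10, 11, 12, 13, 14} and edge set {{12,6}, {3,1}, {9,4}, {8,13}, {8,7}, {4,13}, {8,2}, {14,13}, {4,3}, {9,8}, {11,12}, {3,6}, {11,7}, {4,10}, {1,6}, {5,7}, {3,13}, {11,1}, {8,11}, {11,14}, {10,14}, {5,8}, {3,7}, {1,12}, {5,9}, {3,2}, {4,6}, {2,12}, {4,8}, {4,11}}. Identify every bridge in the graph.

none

The edges on the cycle 9-4-10-14-11-8-9 are not bridges since each lies on that cycle.
Every edge lies on some cycle, so there are no bridges.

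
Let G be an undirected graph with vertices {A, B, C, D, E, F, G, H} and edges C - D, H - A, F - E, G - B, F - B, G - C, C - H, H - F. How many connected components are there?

1

Starting from A we can reach A, B, C, D, E, F, G, H. That is one component of size 8.
Total: 1 component.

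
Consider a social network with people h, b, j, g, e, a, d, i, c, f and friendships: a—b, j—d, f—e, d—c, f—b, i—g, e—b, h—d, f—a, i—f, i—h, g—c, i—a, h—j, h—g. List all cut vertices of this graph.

i

Removing i increases the component count from 1 to 2, so i is a cut vertex.
By contrast removing j leaves 1 component; it is not a cut vertex. No other vertex is a cut vertex either.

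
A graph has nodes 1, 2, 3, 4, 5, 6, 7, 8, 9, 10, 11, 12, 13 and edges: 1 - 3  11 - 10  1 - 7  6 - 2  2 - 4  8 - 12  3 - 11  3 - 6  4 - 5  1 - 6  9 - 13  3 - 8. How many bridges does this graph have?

The edges on the cycle 1-3-6-1 are not bridges since each lies on that cycle.
But removing 3 - 8 disconnects 3 from 8; removing 6 - 2 disconnects 6 from 2; removing 9 - 13 disconnects 9 from 13; removing 8 - 12 disconnects 8 from 12 — these are bridges.
In total 9 edges are bridges.

9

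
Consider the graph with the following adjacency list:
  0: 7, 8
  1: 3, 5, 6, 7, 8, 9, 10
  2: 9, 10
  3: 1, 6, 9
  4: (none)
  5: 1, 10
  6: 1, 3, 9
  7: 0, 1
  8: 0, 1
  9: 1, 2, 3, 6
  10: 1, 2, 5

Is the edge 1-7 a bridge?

No

After removing 1-7, the path 1-8-0-7 still connects them, so the edge is not a bridge.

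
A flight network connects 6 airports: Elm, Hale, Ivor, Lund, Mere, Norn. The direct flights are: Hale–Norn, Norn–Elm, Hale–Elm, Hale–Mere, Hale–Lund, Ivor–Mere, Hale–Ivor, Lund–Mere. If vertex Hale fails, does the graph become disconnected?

Deleting Hale raises the number of components from 1 to 2, so Hale is a cut vertex.

Yes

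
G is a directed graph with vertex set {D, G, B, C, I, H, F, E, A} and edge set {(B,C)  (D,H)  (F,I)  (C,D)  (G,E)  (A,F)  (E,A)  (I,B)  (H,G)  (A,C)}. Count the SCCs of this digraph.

{A, B, C, D, E, F, G, H, I} are all mutually reachable — one SCC of size 9.
That gives 1 strongly connected component.

1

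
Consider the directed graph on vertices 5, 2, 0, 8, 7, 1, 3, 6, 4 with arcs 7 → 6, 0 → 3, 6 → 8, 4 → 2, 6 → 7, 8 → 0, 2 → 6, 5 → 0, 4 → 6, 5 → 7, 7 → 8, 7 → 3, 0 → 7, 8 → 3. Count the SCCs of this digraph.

{0, 6, 7, 8} are all mutually reachable — one SCC of size 4.
{5} is an SCC by itself.
{3} is an SCC by itself.
{1} is an SCC by itself.
{2} is an SCC by itself.
(and 1 more singleton SCC)
That gives 6 strongly connected components.

6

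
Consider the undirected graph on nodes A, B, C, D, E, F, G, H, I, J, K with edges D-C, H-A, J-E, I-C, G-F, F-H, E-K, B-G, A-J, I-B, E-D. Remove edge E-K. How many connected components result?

2

Before removal there is 1 component.
E-K is a bridge — removing it separates E's side from K's side.
After removal: 2 components.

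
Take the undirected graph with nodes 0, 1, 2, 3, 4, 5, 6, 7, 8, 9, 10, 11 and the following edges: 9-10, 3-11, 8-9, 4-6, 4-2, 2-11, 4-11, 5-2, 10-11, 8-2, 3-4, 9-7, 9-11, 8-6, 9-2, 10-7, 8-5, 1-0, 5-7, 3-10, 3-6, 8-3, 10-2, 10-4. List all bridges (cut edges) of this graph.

The edges on the cycle 8-9-10-4-6-3-8 are not bridges since each lies on that cycle.
But removing 1-0 disconnects 1 from 0 — this is a bridge.

0-1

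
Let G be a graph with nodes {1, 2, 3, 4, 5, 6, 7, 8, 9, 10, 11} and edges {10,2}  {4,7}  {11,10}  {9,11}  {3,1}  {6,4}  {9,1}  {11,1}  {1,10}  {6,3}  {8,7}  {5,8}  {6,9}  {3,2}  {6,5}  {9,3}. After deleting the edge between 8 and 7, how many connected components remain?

1

8 and 7 are still connected via 8-5-6-4-7, so the component count stays at 1.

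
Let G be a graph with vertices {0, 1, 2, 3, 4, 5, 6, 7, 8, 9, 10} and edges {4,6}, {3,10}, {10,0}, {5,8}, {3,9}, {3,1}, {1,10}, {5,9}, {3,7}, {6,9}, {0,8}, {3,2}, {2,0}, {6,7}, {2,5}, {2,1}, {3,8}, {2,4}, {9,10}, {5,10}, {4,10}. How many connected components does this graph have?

Starting from 0 we can reach 0, 1, 2, 3, 4, 5, 6, 7, 8, 9, 10. That is one component of size 11.
Total: 1 component.

1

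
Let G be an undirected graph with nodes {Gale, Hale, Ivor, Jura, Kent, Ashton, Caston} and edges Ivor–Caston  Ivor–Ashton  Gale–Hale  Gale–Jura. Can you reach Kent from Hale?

The component containing Hale is {Gale, Hale, Jura}, and Kent is not in it.

No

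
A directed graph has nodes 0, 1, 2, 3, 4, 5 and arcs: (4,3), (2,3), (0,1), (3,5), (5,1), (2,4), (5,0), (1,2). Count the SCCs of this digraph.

{0, 1, 2, 3, 4, 5} are all mutually reachable — one SCC of size 6.
That gives 1 strongly connected component.

1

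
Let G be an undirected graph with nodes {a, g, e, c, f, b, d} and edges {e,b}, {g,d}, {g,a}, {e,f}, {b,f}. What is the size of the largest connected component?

c is isolated — a component by itself.
Starting from a we can reach a, d, g. That is one component of size 3.
Starting from b we can reach b, e, f. That is one component of size 3.
The largest has 3 vertices.

3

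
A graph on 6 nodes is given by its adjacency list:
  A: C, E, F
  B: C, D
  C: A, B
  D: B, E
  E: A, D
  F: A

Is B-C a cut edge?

After removing B-C, the path B-D-E-A-C still connects them, so the edge is not a bridge.

No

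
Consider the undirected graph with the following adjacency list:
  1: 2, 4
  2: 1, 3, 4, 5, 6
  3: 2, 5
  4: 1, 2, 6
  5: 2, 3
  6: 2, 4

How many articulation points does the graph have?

Removing 2 increases the component count from 1 to 2, so 2 is a cut vertex.
By contrast removing 3 leaves 1 component; it is not a cut vertex. No other vertex is a cut vertex either.

1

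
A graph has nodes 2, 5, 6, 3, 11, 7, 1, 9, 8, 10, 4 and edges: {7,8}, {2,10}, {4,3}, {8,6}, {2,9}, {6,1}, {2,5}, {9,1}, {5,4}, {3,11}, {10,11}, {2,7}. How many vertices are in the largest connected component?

11

Starting from 1 we can reach 1, 2, 3, 4, 5, 6, 7, 8, 9, 10, 11. That is one component of size 11.
The largest has 11 vertices.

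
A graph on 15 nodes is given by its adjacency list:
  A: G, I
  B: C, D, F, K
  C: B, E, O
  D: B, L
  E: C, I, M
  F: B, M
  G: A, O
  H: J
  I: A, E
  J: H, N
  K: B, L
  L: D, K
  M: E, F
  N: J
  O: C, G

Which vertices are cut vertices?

Removing B increases the component count from 2 to 3, so B is a cut vertex.
Removing J increases the component count from 2 to 3, so J is a cut vertex.
By contrast removing A leaves 2 components; it is not a cut vertex. No other vertex is a cut vertex either.

B, J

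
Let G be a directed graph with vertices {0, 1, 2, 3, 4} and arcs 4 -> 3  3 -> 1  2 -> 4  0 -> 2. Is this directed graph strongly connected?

There is no directed path from 1 to 3, so the graph is not strongly connected.

No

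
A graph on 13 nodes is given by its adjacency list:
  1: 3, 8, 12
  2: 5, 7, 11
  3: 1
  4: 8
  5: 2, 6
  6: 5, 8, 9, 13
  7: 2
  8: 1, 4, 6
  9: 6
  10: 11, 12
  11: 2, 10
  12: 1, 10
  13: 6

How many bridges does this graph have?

5

The edges on the cycle 6-5-2-11-10-12-1-8-6 are not bridges since each lies on that cycle.
But removing 7-2 disconnects 7 from 2; removing 4-8 disconnects 4 from 8; removing 6-13 disconnects 6 from 13; removing 3-1 disconnects 3 from 1 — these are bridges.
In total 5 edges are bridges.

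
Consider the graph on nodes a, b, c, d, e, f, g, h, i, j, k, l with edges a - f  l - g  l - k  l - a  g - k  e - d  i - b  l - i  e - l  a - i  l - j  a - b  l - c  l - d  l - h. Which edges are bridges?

The edges on the cycle l-g-k-l are not bridges since each lies on that cycle.
But removing c - l disconnects c from l; removing j - l disconnects j from l; removing a - f disconnects a from f; removing h - l disconnects h from l — these are bridges.

a-f, c-l, h-l, j-l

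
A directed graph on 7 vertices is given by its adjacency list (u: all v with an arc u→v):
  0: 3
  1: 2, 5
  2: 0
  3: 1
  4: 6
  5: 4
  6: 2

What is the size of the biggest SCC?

{0, 1, 2, 3, 4, 5, 6} are all mutually reachable — one SCC of size 7.
The largest has 7 vertices.

7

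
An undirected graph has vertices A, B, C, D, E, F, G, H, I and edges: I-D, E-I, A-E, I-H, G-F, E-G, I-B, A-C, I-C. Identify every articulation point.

E, G, I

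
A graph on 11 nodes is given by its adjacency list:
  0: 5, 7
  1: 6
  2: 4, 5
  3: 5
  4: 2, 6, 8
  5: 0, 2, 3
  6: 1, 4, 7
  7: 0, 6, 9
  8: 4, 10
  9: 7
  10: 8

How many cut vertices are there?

Removing 4 increases the component count from 1 to 2, so 4 is a cut vertex.
Removing 5 increases the component count from 1 to 2, so 5 is a cut vertex.
Removing 6 increases the component count from 1 to 2, so 6 is a cut vertex.
Likewise 7, 8 are cut vertices.
By contrast removing 3 leaves 1 component; it is not a cut vertex. No other vertex is a cut vertex either.

5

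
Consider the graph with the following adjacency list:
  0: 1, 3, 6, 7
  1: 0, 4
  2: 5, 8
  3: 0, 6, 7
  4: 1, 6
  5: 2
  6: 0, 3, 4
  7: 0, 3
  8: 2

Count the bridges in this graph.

The edges on the cycle 3-0-1-4-6-3 are not bridges since each lies on that cycle.
But removing 8-2 disconnects 8 from 2; removing 5-2 disconnects 5 from 2 — these are bridges.
That makes 2 bridges.

2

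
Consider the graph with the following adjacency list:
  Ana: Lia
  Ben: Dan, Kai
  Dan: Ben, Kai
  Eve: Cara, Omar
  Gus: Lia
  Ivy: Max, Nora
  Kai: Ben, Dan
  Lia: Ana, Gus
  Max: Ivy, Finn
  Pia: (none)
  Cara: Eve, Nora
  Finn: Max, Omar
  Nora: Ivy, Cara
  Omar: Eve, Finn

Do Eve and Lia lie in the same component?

The component containing Eve is {Eve, Ivy, Max, Cara, Finn, Nora, Omar}, and Lia is not in it.

No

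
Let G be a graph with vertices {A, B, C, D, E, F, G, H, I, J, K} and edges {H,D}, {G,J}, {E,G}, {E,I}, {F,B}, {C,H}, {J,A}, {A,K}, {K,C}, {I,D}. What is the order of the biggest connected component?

9

Starting from B we can reach B, F. That is one component of size 2.
Starting from A we can reach A, C, D, E, G, H, I, J, K. That is one component of size 9.
The largest has 9 vertices.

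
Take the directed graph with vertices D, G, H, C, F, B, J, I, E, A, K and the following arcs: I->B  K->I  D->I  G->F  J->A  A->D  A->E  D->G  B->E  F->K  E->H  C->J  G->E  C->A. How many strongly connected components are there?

{E} is an SCC by itself.
{C} is an SCC by itself.
{H} is an SCC by itself.
{A} is an SCC by itself.
{J} is an SCC by itself.
(and 6 more singleton SCCs)
That gives 11 strongly connected components.

11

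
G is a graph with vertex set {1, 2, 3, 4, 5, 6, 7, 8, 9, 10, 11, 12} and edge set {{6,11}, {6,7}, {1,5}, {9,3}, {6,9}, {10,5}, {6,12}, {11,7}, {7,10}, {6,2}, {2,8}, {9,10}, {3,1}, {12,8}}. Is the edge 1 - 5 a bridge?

No

After removing 1 - 5, the path 1-3-9-10-5 still connects them, so the edge is not a bridge.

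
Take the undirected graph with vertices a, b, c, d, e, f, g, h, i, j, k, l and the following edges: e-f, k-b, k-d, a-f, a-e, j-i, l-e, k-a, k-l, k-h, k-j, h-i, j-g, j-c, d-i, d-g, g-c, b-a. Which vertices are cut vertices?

k

Removing k increases the component count from 1 to 2, so k is a cut vertex.
By contrast removing d leaves 1 component; it is not a cut vertex. No other vertex is a cut vertex either.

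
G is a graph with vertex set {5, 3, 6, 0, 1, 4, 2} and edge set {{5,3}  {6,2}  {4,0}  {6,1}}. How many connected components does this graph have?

3

Starting from 0 we can reach 0, 4. That is one component of size 2.
Starting from 3 we can reach 3, 5. That is one component of size 2.
Starting from 1 we can reach 1, 2, 6. That is one component of size 3.
Total: 3 components.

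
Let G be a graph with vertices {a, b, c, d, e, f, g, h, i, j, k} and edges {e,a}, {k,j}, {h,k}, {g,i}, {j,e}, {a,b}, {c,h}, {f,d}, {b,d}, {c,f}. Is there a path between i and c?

No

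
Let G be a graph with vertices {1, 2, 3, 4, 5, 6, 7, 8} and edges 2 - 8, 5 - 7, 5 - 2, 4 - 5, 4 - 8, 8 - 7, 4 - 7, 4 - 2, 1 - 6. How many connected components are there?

3 is isolated — a component by itself.
Starting from 1 we can reach 1, 6. That is one component of size 2.
Starting from 2 we can reach 2, 4, 5, 7, 8. That is one component of size 5.
Total: 3 components.

3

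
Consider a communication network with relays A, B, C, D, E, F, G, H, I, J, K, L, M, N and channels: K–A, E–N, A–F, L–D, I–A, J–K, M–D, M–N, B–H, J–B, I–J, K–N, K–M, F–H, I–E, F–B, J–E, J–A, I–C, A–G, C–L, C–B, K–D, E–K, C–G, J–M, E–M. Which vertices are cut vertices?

Removing N, for instance, still leaves 1 component. No single vertex removal increases the component count — the graph has no articulation points.

none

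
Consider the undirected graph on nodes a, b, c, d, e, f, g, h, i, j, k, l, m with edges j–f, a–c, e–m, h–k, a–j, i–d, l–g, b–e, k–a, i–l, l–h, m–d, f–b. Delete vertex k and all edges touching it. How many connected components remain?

1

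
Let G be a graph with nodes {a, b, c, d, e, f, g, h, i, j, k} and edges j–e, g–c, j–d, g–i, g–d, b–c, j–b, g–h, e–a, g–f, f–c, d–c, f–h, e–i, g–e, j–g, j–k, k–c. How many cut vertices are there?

1

Removing e increases the component count from 1 to 2, so e is a cut vertex.
By contrast removing k leaves 1 component; it is not a cut vertex. No other vertex is a cut vertex either.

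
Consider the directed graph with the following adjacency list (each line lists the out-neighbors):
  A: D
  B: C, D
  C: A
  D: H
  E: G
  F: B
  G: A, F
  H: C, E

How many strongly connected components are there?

{A, B, C, D, E, F, G, H} are all mutually reachable — one SCC of size 8.
That gives 1 strongly connected component.

1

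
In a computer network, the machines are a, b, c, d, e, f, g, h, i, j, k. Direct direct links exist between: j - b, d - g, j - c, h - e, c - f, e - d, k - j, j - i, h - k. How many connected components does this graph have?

2

a is isolated — a component by itself.
Starting from b we can reach b, c, d, e, f, g, h, i, j, k. That is one component of size 10.
Total: 2 components.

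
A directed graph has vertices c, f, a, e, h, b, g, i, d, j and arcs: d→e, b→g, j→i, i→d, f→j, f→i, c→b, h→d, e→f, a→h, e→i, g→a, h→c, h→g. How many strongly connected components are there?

{a, b, c, g, h} are all mutually reachable — one SCC of size 5.
{d, e, f, i, j} are all mutually reachable — one SCC of size 5.
That gives 2 strongly connected components.

2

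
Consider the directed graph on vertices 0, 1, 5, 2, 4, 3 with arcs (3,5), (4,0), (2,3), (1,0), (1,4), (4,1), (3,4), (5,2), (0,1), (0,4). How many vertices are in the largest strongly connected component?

3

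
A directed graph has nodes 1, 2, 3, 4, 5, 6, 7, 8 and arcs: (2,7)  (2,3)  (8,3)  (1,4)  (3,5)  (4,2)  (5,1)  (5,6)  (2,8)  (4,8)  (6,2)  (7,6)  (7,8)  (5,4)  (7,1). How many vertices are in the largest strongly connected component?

8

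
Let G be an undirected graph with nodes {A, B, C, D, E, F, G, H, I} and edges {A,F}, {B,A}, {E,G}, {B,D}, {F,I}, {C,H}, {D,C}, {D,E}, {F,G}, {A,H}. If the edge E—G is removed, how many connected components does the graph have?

1

E and G are still connected via E-D-B-A-F-G, so the component count stays at 1.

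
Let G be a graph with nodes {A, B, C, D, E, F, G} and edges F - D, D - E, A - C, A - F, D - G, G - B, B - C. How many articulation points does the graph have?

1

Removing D increases the component count from 1 to 2, so D is a cut vertex.
By contrast removing A leaves 1 component; it is not a cut vertex. No other vertex is a cut vertex either.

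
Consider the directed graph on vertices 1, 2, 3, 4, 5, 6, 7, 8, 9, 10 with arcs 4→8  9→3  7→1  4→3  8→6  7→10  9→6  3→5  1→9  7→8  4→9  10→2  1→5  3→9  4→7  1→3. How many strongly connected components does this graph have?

9

{3, 9} are all mutually reachable — one SCC of size 2.
{5} is an SCC by itself.
{1} is an SCC by itself.
{2} is an SCC by itself.
{7} is an SCC by itself.
(and 4 more singleton SCCs)
That gives 9 strongly connected components.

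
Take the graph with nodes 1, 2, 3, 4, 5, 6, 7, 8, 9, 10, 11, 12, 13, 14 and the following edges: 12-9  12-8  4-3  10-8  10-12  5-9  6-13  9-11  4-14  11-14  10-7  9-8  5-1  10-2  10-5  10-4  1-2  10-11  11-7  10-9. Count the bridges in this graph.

2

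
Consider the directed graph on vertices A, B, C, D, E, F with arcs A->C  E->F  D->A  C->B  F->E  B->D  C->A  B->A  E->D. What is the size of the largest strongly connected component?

{A, B, C, D} are all mutually reachable — one SCC of size 4.
{E, F} are all mutually reachable — one SCC of size 2.
The largest has 4 vertices.

4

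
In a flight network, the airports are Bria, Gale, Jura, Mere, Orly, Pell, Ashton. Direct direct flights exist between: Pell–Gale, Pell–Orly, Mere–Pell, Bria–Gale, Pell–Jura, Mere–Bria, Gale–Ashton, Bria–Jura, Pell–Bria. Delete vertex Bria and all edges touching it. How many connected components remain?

With Bria gone, the remaining components are: {Gale, Jura, Mere, Orly, Pell, Ashton}.
That is 1 component.

1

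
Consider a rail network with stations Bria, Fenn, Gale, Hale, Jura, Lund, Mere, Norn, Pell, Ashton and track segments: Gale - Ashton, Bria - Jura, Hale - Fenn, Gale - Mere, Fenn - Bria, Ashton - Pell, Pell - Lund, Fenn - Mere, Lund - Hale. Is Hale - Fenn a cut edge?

After removing Hale - Fenn, the path Hale-Lund-Pell-Ashton-Gale-Mere-Fenn still connects them, so the edge is not a bridge.

No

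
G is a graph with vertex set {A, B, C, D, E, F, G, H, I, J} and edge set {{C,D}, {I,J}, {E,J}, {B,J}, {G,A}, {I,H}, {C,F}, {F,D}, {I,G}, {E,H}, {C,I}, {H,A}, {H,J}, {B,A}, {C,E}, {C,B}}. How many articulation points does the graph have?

Removing C increases the component count from 1 to 2, so C is a cut vertex.
By contrast removing E leaves 1 component; it is not a cut vertex. No other vertex is a cut vertex either.

1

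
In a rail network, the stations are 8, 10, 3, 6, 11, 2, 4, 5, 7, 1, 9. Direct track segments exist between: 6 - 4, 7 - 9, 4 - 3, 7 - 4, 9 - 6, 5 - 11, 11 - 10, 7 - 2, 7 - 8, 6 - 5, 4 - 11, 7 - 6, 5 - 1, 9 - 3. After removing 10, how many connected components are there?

With 10 gone, the remaining components are: {1, 2, 3, 4, 5, 6, 7, 8, 9, 11}.
That is 1 component.

1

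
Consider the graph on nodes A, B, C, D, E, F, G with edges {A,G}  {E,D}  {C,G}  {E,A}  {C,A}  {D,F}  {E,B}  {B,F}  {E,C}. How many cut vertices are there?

1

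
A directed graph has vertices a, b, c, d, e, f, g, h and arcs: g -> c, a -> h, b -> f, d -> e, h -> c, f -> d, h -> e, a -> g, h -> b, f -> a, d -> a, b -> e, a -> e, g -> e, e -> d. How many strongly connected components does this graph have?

2

{a, b, d, e, f, g, h} are all mutually reachable — one SCC of size 7.
{c} is an SCC by itself.
That gives 2 strongly connected components.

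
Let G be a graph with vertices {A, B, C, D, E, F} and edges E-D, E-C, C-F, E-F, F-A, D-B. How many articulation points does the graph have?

3

Removing D increases the component count from 1 to 2, so D is a cut vertex.
Removing E increases the component count from 1 to 2, so E is a cut vertex.
Removing F increases the component count from 1 to 2, so F is a cut vertex.
By contrast removing C leaves 1 component; it is not a cut vertex. No other vertex is a cut vertex either.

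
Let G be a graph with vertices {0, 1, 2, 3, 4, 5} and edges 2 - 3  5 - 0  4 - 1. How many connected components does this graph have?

3

Starting from 0 we can reach 0, 5. That is one component of size 2.
Starting from 1 we can reach 1, 4. That is one component of size 2.
Starting from 2 we can reach 2, 3. That is one component of size 2.
Total: 3 components.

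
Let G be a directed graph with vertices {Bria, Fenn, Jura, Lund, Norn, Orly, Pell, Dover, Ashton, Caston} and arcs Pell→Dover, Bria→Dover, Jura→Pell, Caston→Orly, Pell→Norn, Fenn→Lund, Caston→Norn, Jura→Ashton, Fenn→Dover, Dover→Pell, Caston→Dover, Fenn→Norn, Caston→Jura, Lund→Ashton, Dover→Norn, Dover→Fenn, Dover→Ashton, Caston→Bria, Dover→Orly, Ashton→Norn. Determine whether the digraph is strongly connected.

There is no directed path from Norn to Ashton, so the graph is not strongly connected.

No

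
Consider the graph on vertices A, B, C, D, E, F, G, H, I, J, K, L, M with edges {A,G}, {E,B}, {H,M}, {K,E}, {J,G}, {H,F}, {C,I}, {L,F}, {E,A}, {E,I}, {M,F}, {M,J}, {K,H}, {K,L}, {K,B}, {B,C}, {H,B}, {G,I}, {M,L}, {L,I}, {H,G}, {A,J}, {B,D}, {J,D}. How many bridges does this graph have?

The edges on the cycle H-M-J-G-H are not bridges since each lies on that cycle.
Every edge lies on some cycle, so there are no bridges.

0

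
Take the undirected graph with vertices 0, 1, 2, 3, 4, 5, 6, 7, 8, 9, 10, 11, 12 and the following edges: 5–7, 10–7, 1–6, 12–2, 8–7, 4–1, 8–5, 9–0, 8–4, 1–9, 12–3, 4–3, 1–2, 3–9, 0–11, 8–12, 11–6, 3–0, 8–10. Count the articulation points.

Removing 8 increases the component count from 1 to 2, so 8 is a cut vertex.
By contrast removing 4 leaves 1 component; it is not a cut vertex. No other vertex is a cut vertex either.

1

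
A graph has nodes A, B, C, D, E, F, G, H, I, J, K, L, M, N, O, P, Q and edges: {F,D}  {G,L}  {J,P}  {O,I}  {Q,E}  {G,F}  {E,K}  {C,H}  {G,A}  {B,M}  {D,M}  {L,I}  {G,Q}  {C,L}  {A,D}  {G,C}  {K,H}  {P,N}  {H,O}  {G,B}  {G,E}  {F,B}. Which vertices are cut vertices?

G, P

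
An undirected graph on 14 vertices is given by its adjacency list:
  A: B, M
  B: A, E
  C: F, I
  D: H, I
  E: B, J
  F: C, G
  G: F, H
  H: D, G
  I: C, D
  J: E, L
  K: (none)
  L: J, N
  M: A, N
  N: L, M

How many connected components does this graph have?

K is isolated — a component by itself.
Starting from C we can reach C, D, F, G, H, I. That is one component of size 6.
Starting from A we can reach A, B, E, J, L, M, N. That is one component of size 7.
Total: 3 components.

3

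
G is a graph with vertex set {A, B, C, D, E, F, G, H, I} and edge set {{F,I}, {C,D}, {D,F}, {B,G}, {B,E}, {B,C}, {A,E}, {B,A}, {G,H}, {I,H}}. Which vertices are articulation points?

Removing B increases the component count from 1 to 2, so B is a cut vertex.
By contrast removing C leaves 1 component; it is not a cut vertex. No other vertex is a cut vertex either.

B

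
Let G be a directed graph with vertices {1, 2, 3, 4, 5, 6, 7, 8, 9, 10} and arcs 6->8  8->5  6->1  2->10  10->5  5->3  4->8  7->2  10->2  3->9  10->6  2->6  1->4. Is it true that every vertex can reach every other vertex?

There is no directed path from 10 to 7, so the graph is not strongly connected.

No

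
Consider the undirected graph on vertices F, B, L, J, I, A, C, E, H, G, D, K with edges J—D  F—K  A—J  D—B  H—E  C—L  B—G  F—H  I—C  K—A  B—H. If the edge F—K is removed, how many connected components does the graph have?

F and K are still connected via F-H-B-D-J-A-K, so the component count stays at 2.

2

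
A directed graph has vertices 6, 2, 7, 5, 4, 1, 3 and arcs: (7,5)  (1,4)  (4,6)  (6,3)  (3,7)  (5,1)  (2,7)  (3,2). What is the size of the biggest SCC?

{1, 2, 3, 4, 5, 6, 7} are all mutually reachable — one SCC of size 7.
The largest has 7 vertices.

7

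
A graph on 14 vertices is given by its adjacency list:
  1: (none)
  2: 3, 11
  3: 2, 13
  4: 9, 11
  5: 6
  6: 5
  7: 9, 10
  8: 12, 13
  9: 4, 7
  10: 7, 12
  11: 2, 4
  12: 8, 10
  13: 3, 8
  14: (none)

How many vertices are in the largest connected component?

10

1 is isolated — a component by itself.
14 is isolated — a component by itself.
Starting from 5 we can reach 5, 6. That is one component of size 2.
Starting from 2 we can reach 2, 3, 4, 7, 8, 9, 10, 11, 12, 13. That is one component of size 10.
The largest has 10 vertices.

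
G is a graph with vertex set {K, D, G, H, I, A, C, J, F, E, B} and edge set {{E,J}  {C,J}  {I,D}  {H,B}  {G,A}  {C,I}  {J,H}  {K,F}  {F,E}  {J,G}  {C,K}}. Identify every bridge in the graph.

A-G, B-H, C-I, D-I, G-J, H-J

The edges on the cycle C-K-F-E-J-C are not bridges since each lies on that cycle.
But removing B - H disconnects B from H; removing J - H disconnects J from H; removing J - G disconnects J from G; removing D - I disconnects D from I — these are bridges.
In total 6 edges are bridges.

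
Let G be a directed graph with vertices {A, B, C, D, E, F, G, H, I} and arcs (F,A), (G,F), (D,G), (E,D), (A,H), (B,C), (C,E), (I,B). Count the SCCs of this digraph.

{A} is an SCC by itself.
{C} is an SCC by itself.
{F} is an SCC by itself.
{B} is an SCC by itself.
{I} is an SCC by itself.
(and 4 more singleton SCCs)
That gives 9 strongly connected components.

9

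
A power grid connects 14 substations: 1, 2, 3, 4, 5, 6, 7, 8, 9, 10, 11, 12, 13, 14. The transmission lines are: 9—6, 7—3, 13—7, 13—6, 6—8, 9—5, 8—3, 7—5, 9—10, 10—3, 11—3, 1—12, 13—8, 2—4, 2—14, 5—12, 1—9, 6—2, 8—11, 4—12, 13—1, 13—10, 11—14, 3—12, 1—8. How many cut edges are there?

The edges on the cycle 13-1-9-5-12-4-2-6-13 are not bridges since each lies on that cycle.
Every edge lies on some cycle, so there are no bridges.

0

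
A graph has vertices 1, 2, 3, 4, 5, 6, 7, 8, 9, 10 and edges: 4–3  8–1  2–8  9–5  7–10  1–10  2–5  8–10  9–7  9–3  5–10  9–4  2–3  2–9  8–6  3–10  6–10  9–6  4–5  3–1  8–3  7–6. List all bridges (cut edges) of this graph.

none

The edges on the cycle 9-4-5-9 are not bridges since each lies on that cycle.
Every edge lies on some cycle, so there are no bridges.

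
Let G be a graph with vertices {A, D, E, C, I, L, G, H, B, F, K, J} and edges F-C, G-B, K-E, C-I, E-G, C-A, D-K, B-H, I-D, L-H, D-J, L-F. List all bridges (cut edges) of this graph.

A-C, D-J

The edges on the cycle L-F-C-I-D-K-E-G-B-H-L are not bridges since each lies on that cycle.
But removing J-D disconnects J from D; removing C-A disconnects C from A — these are bridges.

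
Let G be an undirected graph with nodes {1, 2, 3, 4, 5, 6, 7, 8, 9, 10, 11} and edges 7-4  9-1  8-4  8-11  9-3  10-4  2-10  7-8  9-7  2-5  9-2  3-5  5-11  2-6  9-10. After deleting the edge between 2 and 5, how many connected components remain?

2 and 5 are still connected via 2-9-3-5, so the component count stays at 1.

1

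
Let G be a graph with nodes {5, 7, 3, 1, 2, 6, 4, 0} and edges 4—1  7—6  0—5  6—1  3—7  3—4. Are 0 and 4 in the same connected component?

No

The component containing 0 is {0, 5}, and 4 is not in it.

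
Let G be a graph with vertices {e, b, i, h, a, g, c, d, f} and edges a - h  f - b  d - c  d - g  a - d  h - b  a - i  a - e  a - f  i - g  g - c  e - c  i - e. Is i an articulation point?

Deleting i leaves 1 component (was 1) (its neighbors a, e, g remain connected to each other), so i is not a cut vertex.

No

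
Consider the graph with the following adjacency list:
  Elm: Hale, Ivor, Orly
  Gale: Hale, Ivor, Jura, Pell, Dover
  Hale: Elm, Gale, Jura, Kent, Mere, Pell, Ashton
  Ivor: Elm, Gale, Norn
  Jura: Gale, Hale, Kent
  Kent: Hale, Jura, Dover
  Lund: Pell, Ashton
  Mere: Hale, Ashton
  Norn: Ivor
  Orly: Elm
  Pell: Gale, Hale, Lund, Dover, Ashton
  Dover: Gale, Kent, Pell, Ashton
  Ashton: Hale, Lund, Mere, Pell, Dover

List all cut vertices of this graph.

Elm, Ivor

Removing Elm increases the component count from 1 to 2, so Elm is a cut vertex.
Removing Ivor increases the component count from 1 to 2, so Ivor is a cut vertex.
By contrast removing Jura leaves 1 component; it is not a cut vertex. No other vertex is a cut vertex either.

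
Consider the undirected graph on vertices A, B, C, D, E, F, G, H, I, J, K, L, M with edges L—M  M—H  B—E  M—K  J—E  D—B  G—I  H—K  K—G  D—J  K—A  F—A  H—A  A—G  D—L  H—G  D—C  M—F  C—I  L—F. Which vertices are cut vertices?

D

Removing D increases the component count from 1 to 2, so D is a cut vertex.
By contrast removing F leaves 1 component; it is not a cut vertex. No other vertex is a cut vertex either.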